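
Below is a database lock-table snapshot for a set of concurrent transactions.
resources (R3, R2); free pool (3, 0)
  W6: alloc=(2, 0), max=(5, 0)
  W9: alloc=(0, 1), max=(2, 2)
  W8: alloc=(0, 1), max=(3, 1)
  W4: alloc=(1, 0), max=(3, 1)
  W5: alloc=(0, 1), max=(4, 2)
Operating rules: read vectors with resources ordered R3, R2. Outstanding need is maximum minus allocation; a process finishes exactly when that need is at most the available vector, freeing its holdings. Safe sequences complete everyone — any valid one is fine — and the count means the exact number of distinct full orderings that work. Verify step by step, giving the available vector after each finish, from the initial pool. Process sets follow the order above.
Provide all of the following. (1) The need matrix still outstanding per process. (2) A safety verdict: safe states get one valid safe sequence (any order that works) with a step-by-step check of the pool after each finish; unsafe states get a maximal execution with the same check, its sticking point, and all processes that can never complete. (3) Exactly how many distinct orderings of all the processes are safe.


(1) Outstanding need per process (order R3, R2):
  W6: (3, 0)
  W9: (2, 1)
  W8: (3, 0)
  W4: (2, 1)
  W5: (4, 1)
(2) SAFE — a valid safe sequence is W6, W8, W5, W4, W9.
Key observation: the order's first zero-slack moment is W6 ((3, 0) needed, (3, 0) free — a requested resource with nothing to spare).
Step-by-step check:
  pool = (3, 0)
  run W6 (needs (3, 0), free (3, 0)); after release of (2, 0) the pool is (5, 0)
  run W8 (needs (3, 0), free (5, 0)); after release of (0, 1) the pool is (5, 1)
  run W5 (needs (4, 1), free (5, 1)); after release of (0, 1) the pool is (5, 2)
  run W4 (needs (2, 1), free (5, 2)); after release of (1, 0) the pool is (6, 2)
  run W9 (needs (2, 1), free (6, 2)); after release of (0, 1) the pool is (6, 3)
(3) Exactly 22 of the possible complete orderings are safe sequences.


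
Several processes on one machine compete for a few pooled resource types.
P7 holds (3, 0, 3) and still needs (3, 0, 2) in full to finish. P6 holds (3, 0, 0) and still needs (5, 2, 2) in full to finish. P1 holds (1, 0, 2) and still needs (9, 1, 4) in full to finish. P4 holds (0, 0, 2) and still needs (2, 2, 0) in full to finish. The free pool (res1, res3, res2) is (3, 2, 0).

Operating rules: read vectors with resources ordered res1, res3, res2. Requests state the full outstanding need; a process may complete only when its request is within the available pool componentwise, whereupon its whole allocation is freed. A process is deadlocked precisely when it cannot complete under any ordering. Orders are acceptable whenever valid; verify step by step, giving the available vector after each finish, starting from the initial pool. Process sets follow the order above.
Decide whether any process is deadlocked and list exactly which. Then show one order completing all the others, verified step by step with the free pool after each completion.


No process is deadlocked.
Key observation: P4 leads a chain of completions in which each release enables another process.
A valid finishing order for the others: P4, P7, P6, P1. Step-by-step check:
  pool = (3, 2, 0)
  P4 needs (2, 2, 0) <= (3, 2, 0) -> finishes; pool += (0, 0, 2) = (3, 2, 2)
  P7 needs (3, 0, 2) <= (3, 2, 2) -> finishes; pool += (3, 0, 3) = (6, 2, 5)
  P6 needs (5, 2, 2) <= (6, 2, 5) -> finishes; pool += (3, 0, 0) = (9, 2, 5)
  P1 needs (9, 1, 4) <= (9, 2, 5) -> finishes; pool += (1, 0, 2) = (10, 2, 7)


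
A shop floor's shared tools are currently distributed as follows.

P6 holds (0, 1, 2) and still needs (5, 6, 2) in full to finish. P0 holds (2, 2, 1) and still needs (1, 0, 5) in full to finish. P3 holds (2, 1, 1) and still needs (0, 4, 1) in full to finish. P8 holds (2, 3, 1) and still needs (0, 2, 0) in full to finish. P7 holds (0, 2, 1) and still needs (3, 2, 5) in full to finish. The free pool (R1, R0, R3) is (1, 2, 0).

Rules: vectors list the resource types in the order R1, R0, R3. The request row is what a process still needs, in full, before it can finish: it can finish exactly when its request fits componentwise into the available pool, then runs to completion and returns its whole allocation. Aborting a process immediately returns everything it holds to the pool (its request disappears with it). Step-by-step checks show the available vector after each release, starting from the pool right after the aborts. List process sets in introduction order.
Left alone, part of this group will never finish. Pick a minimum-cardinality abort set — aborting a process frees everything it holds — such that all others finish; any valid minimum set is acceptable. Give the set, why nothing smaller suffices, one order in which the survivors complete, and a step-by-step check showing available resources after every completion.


Minimum abort set: P0.
Key observation: the returned (2, 2, 1) from P0 is what brings P7 — unrunnable before, under any order — into play at step 4.
Minimality: the empty abort set fails — the state is deadlocked as it stands.
One survivor order: P8, P3, P6, P7. Walking it through (post-abort pool first):
  pool = (3, 4, 1)
  P8: need (0, 2, 0) fits (3, 4, 1); releases (2, 3, 1), pool now (5, 7, 2)
  P3: need (0, 4, 1) fits (5, 7, 2); releases (2, 1, 1), pool now (7, 8, 3)
  P6: need (5, 6, 2) fits (7, 8, 3); releases (0, 1, 2), pool now (7, 9, 5)
  P7: need (3, 2, 5) fits (7, 9, 5); releases (0, 2, 1), pool now (7, 11, 6)


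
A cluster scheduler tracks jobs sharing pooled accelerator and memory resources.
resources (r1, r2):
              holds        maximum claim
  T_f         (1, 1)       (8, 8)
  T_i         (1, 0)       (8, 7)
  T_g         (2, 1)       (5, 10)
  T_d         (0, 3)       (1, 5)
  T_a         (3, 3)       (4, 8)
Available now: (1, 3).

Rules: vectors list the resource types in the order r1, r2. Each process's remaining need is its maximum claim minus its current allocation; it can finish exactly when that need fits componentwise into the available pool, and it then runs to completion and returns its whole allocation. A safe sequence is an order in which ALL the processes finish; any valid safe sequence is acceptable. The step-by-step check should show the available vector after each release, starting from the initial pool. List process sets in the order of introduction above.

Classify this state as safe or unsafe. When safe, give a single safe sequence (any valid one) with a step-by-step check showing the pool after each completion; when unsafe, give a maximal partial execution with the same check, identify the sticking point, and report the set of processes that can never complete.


The state is UNSAFE.
Key observation: once T_d, T_a, T_g finish, the pool peaks at (6, 10) — and every remaining process still needs more r1 than that.
A maximal execution: T_d, T_a, T_g — then nothing else fits. Verifying each step:
  pool = (1, 3)
  run T_d (needs (1, 2), free (1, 3)); after release of (0, 3) the pool is (1, 6)
  run T_a (needs (1, 5), free (1, 6)); after release of (3, 3) the pool is (4, 9)
  run T_g (needs (3, 9), free (4, 9)); after release of (2, 1) the pool is (6, 10)
  blocked: T_f wants (7, 7), pool (6, 10) — not enough r1
  blocked: T_i wants (7, 7), pool (6, 10) — not enough r1
Never able to finish: T_f and T_i.


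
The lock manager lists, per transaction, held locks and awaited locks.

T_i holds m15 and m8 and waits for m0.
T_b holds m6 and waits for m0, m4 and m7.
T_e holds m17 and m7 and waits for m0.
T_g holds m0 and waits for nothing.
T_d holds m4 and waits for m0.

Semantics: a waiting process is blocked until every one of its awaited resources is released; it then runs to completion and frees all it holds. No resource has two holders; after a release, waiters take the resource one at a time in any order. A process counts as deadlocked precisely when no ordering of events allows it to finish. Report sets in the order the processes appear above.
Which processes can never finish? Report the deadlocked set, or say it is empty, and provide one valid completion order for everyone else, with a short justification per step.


The deadlocked set is empty.
Key observation: the wait relation is loop-free; peeling off processes with no waits unwinds the whole state.
A valid finishing order for the others: T_g, T_d, T_e, T_i, T_b.
Walking it through:
  T_g: no waits; runs immediately, freeing m0
  T_d waits on m0 — all released -> runs and releases m4
  T_e waits on m0 — all released -> runs and releases m17 and m7
  T_i waits on m0 — all released -> runs and releases m15 and m8
  T_b waits on m0, m4 and m7 — all released -> runs and releases m6


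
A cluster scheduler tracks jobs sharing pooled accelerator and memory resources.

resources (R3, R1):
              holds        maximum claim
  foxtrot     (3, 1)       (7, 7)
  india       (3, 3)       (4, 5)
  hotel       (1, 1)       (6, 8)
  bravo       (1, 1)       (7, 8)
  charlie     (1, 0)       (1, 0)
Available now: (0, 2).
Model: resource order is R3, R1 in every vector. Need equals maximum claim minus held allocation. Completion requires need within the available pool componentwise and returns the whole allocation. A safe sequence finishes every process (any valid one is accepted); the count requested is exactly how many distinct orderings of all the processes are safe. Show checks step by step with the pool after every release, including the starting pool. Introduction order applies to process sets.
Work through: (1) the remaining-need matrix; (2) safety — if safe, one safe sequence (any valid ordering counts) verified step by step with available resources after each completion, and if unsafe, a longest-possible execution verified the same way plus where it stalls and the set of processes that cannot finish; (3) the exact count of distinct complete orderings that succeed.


(1) Remaining need (order R3, R1):
  foxtrot: (4, 6)
  india: (1, 2)
  hotel: (5, 7)
  bravo: (6, 7)
  charlie: (0, 0)
(2) UNSAFE — no complete ordering exists.
Key observation: the wall is R1: completing charlie, india brings the pool only to (4, 5), and all the rest need more.
The run charlie, india cannot be extended any further. Step-by-step check:
  pool = (0, 2)
  run charlie (needs (0, 0), free (0, 2)); after release of (1, 0) the pool is (1, 2)
  run india (needs (1, 2), free (1, 2)); after release of (3, 3) the pool is (4, 5)
  blocked: foxtrot wants (4, 6), pool (4, 5) — not enough R1
  blocked: hotel wants (5, 7), pool (4, 5) — not enough R3 and R1
  blocked: bravo wants (6, 7), pool (4, 5) — not enough R3 and R1
Never able to finish: foxtrot, hotel and bravo.
(3) Precisely 0 of the possible complete orderings are safe sequences.


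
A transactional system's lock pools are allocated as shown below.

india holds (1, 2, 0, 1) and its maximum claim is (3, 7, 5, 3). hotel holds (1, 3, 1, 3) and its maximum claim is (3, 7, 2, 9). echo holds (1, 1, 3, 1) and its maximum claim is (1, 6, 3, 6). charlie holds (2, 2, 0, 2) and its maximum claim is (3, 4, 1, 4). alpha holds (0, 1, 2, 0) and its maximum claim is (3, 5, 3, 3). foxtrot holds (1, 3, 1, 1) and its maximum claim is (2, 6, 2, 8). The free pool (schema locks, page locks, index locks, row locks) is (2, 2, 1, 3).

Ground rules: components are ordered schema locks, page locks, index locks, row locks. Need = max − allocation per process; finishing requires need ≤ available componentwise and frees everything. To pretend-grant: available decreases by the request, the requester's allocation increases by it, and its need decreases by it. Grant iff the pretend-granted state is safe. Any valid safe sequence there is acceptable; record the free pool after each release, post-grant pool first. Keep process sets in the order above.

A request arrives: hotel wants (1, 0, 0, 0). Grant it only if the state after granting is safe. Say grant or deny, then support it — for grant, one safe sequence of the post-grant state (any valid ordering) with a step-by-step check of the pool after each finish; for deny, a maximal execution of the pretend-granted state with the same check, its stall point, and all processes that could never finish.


GRANT — the state after the grant stays safe, e.g. via charlie, alpha, echo, hotel, foxtrot, india.
Key observation: (1, 2, 1, 3) free after granting still covers charlie first, and each release covers the next.
Verifying the post-grant state step by step:
  pool = (1, 2, 1, 3)
  charlie: need (1, 2, 1, 2) fits (1, 2, 1, 3); releases (2, 2, 0, 2), pool now (3, 4, 1, 5)
  alpha: need (3, 4, 1, 3) fits (3, 4, 1, 5); releases (0, 1, 2, 0), pool now (3, 5, 3, 5)
  echo: need (0, 5, 0, 5) fits (3, 5, 3, 5); releases (1, 1, 3, 1), pool now (4, 6, 6, 6)
  hotel: need (1, 4, 1, 6) fits (4, 6, 6, 6); releases (2, 3, 1, 3), pool now (6, 9, 7, 9)
  foxtrot: need (1, 3, 1, 7) fits (6, 9, 7, 9); releases (1, 3, 1, 1), pool now (7, 12, 8, 10)
  india: need (2, 5, 5, 2) fits (7, 12, 8, 10); releases (1, 2, 0, 1), pool now (8, 14, 8, 11)


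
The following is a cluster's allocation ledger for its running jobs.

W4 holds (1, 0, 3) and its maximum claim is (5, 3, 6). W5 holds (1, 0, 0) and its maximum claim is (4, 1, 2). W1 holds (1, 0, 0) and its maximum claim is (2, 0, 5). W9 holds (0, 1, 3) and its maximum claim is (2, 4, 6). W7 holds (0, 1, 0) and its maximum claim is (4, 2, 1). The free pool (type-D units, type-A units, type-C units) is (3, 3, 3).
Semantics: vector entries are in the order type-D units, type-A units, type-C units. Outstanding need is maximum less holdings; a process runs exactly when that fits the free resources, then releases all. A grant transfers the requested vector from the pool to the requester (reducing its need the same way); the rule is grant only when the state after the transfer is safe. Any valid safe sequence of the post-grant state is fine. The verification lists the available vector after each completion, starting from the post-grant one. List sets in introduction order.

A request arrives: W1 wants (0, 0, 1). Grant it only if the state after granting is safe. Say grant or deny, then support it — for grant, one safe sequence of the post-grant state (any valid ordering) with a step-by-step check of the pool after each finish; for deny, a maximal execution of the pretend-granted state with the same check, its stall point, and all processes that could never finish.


DENY. Granting would leave the state unsafe.
Key observation: no order helps: past W5, W7, the free pool tops out at (4, 4, 2), below what each blocked process needs in type-C units.
On the post-grant state, W5, W7 is a maximal run — nothing extends it. Verifying each step:
  pool = (3, 3, 2)
  W5: need (3, 1, 2) fits (3, 3, 2); releases (1, 0, 0), pool now (4, 3, 2)
  W7: need (4, 1, 1) fits (4, 3, 2); releases (0, 1, 0), pool now (4, 4, 2)
  W4 still needs (4, 3, 3) but only (4, 4, 2) is free — short on type-C units
  W1 still needs (1, 0, 4) but only (4, 4, 2) is free — short on type-C units
  W9 still needs (2, 3, 3) but only (4, 4, 2) is free — short on type-C units
Had the request been granted, W4, W1 and W9 could never finish.


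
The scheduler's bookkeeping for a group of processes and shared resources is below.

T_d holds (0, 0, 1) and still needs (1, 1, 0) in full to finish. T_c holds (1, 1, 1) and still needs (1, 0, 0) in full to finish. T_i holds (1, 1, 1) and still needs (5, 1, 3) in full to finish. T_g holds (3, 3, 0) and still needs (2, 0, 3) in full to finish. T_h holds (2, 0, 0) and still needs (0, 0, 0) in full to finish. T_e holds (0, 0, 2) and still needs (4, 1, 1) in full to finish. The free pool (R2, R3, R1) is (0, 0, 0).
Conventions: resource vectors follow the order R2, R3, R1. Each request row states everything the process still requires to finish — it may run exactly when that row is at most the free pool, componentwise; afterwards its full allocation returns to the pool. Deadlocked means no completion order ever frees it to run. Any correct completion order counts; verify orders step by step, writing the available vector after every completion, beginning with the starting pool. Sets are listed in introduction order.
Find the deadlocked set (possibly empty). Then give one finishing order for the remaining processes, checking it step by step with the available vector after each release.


Deadlocked: T_i, T_g and T_e.
Key observation: after T_h, T_c, T_d the pool peaks at (3, 1, 2), and each blocked process is short somewhere: T_i on R2, R1; T_g on R1; T_e on R2.
A valid finishing order for the others: T_h, T_c, T_d. Check, step by step:
  pool = (0, 0, 0)
  run T_h (needs (0, 0, 0), free (0, 0, 0)); after release of (2, 0, 0) the pool is (2, 0, 0)
  run T_c (needs (1, 0, 0), free (2, 0, 0)); after release of (1, 1, 1) the pool is (3, 1, 1)
  run T_d (needs (1, 1, 0), free (3, 1, 1)); after release of (0, 0, 1) the pool is (3, 1, 2)
None of the blocked processes ever fits:
  T_i still needs (5, 1, 3) but only (3, 1, 2) is free — short on R2 and R1
  T_g still needs (2, 0, 3) but only (3, 1, 2) is free — short on R1
  T_e still needs (4, 1, 1) but only (3, 1, 2) is free — short on R2


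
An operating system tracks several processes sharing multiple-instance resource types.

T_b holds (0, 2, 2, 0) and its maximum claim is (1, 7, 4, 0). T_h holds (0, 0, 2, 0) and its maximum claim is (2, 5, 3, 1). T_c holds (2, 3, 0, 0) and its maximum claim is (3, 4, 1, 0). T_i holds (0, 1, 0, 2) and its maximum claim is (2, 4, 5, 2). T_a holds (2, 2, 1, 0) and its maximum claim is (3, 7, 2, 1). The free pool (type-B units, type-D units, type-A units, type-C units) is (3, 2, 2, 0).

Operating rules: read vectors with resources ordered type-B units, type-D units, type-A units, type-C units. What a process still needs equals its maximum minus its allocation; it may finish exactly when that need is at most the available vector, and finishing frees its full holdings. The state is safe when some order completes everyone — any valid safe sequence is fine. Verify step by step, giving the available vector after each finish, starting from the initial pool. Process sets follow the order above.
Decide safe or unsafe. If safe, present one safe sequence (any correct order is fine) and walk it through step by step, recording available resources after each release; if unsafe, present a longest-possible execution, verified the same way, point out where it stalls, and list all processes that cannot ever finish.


UNSAFE — no complete ordering exists.
Key observation: after T_c, T_b the pool peaks at (5, 7, 4, 0), and each blocked process is short somewhere: T_h on type-C units; T_i on type-A units; T_a on type-C units.
The run T_c, T_b cannot be extended any further. Step-by-step check:
  pool = (3, 2, 2, 0)
  run T_c (needs (1, 1, 1, 0), free (3, 2, 2, 0)); after release of (2, 3, 0, 0) the pool is (5, 5, 2, 0)
  run T_b (needs (1, 5, 2, 0), free (5, 5, 2, 0)); after release of (0, 2, 2, 0) the pool is (5, 7, 4, 0)
  blocked: T_h wants (2, 5, 1, 1), pool (5, 7, 4, 0) — not enough type-C units
  blocked: T_i wants (2, 3, 5, 0), pool (5, 7, 4, 0) — not enough type-A units
  blocked: T_a wants (1, 5, 1, 1), pool (5, 7, 4, 0) — not enough type-C units
Never able to finish: T_h, T_i and T_a.


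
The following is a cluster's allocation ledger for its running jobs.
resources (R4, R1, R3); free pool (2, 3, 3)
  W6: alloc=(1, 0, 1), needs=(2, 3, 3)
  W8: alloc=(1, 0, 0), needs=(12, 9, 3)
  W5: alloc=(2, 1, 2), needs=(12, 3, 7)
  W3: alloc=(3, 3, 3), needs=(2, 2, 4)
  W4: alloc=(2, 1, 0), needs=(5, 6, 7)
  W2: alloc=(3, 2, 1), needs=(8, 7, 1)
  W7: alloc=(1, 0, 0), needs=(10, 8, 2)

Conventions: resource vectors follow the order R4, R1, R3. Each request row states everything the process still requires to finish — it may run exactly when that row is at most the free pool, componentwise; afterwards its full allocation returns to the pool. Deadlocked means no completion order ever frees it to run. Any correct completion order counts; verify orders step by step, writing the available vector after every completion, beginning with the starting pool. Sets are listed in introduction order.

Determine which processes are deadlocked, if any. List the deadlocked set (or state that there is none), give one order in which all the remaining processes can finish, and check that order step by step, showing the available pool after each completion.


No process is deadlocked.
Key observation: there is always a runnable process — W6 first — so the state unwinds completely.
A valid finishing order for the others: W6, W3, W4, W2, W7, W8, W5. Walking it through:
  pool = (2, 3, 3)
  W6 needs (2, 3, 3) <= (2, 3, 3) -> finishes; pool += (1, 0, 1) = (3, 3, 4)
  W3 needs (2, 2, 4) <= (3, 3, 4) -> finishes; pool += (3, 3, 3) = (6, 6, 7)
  W4 needs (5, 6, 7) <= (6, 6, 7) -> finishes; pool += (2, 1, 0) = (8, 7, 7)
  W2 needs (8, 7, 1) <= (8, 7, 7) -> finishes; pool += (3, 2, 1) = (11, 9, 8)
  W7 needs (10, 8, 2) <= (11, 9, 8) -> finishes; pool += (1, 0, 0) = (12, 9, 8)
  W8 needs (12, 9, 3) <= (12, 9, 8) -> finishes; pool += (1, 0, 0) = (13, 9, 8)
  W5 needs (12, 3, 7) <= (13, 9, 8) -> finishes; pool += (2, 1, 2) = (15, 10, 10)


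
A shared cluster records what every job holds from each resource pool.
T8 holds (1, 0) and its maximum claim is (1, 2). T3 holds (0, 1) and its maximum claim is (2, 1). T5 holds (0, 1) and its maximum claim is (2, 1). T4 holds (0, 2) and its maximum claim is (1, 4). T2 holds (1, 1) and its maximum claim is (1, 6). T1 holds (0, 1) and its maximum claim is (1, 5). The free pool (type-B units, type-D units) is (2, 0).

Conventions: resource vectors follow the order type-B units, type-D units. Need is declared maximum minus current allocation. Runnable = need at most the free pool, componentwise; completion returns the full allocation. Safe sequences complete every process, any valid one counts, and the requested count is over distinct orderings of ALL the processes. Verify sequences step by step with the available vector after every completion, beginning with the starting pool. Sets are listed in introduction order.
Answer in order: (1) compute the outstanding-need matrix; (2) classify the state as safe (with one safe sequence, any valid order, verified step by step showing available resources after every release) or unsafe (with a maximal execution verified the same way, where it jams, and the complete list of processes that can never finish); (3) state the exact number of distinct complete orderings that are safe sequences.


(1) Need matrix, components ordered type-B units, type-D units:
  T8: (0, 2)
  T3: (2, 0)
  T5: (2, 0)
  T4: (1, 2)
  T2: (0, 5)
  T1: (1, 4)
(2) SAFE — a valid safe sequence is T5, T3, T4, T1, T8, T2.
Key observation: the first exact fit in this order is T5 — it needs (2, 0) with (2, 0) free, meeting a requested resource to the last unit.
Walking it through:
  pool = (2, 0)
  T5 needs (2, 0) <= (2, 0) -> finishes; pool += (0, 1) = (2, 1)
  T3 needs (2, 0) <= (2, 1) -> finishes; pool += (0, 1) = (2, 2)
  T4 needs (1, 2) <= (2, 2) -> finishes; pool += (0, 2) = (2, 4)
  T1 needs (1, 4) <= (2, 4) -> finishes; pool += (0, 1) = (2, 5)
  T8 needs (0, 2) <= (2, 5) -> finishes; pool += (1, 0) = (3, 5)
  T2 needs (0, 5) <= (3, 5) -> finishes; pool += (1, 1) = (4, 6)
(3) Precisely 8 of the possible complete orderings are safe sequences.


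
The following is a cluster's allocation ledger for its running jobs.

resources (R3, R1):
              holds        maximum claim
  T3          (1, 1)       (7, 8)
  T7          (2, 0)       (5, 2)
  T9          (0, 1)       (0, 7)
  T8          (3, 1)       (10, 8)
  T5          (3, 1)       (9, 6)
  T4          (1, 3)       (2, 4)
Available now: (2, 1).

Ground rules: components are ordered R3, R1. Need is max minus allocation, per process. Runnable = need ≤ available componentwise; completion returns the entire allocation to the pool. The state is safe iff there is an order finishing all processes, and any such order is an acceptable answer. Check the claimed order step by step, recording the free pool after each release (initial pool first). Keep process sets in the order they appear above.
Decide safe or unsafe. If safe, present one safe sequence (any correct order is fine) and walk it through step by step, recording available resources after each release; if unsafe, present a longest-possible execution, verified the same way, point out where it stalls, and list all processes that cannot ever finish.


The state is UNSAFE.
Key observation: once T4, T7 finish, the pool peaks at (5, 4) — and every remaining process still needs more R1 than that.
A maximal execution: T4, T7 — then nothing else fits. Walking it through:
  pool = (2, 1)
  T4 needs (1, 1) <= (2, 1) -> finishes; pool += (1, 3) = (3, 4)
  T7 needs (3, 2) <= (3, 4) -> finishes; pool += (2, 0) = (5, 4)
  T3 cannot run: need (6, 7) vs free (5, 4) (insufficient R3 and R1)
  T9 cannot run: need (0, 6) vs free (5, 4) (insufficient R1)
  T8 cannot run: need (7, 7) vs free (5, 4) (insufficient R3 and R1)
  T5 cannot run: need (6, 5) vs free (5, 4) (insufficient R3 and R1)
Processes that can never finish: T3, T9, T8 and T5.


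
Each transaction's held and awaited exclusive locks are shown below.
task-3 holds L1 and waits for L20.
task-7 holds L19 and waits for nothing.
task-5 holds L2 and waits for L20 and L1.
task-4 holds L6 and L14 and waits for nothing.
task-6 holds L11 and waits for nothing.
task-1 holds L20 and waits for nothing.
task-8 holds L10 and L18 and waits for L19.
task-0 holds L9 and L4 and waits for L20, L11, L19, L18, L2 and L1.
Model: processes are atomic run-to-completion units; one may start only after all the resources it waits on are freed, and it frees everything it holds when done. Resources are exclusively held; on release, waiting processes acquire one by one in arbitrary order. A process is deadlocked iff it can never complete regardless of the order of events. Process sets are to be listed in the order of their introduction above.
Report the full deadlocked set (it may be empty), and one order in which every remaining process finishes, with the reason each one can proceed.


The deadlocked set is empty.
Key observation: although several processes wait, no cycle exists — each chain bottoms out at a free runner.
A valid finishing order for the others: task-1, task-6, task-3, task-5, task-4, task-7, task-8, task-0.
Check, step by step:
  task-1 waits on nothing -> runs at once and releases L20
  task-6 waits on nothing -> runs at once and releases L11
  task-3 waits on L20 — all released -> runs and releases L1
  task-5 waits on L20 and L1 — all released -> runs and releases L2
  task-4 waits on nothing -> runs at once and releases L6 and L14
  task-7 waits on nothing -> runs at once and releases L19
  task-8 waits on L19 — all released -> runs and releases L10 and L18
  task-0 waits on L20, L11, L19, L18, L2 and L1 — all released -> runs and releases L9 and L4


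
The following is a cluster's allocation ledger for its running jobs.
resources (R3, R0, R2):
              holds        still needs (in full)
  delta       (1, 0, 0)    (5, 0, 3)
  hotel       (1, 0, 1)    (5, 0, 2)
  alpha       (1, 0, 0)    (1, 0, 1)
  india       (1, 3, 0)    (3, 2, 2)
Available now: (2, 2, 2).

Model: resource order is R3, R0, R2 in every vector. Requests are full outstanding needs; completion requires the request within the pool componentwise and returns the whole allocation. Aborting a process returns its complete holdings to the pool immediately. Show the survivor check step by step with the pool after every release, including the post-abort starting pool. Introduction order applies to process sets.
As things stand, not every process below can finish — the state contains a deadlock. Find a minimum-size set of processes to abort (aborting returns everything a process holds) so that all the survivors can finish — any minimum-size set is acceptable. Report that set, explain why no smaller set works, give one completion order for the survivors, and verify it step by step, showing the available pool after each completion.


The answer: abort hotel.
Key observation: no ordering could ever have run delta before the abort of hotel; with (1, 0, 1) back in the pool it fits at step 3.
Minimality: the empty abort set fails — the state is deadlocked as it stands.
One survivor order: alpha, india, delta. Walking it through (post-abort pool first):
  pool = (3, 2, 3)
  alpha: need (1, 0, 1) fits (3, 2, 3); releases (1, 0, 0), pool now (4, 2, 3)
  india: need (3, 2, 2) fits (4, 2, 3); releases (1, 3, 0), pool now (5, 5, 3)
  delta: need (5, 0, 3) fits (5, 5, 3); releases (1, 0, 0), pool now (6, 5, 3)


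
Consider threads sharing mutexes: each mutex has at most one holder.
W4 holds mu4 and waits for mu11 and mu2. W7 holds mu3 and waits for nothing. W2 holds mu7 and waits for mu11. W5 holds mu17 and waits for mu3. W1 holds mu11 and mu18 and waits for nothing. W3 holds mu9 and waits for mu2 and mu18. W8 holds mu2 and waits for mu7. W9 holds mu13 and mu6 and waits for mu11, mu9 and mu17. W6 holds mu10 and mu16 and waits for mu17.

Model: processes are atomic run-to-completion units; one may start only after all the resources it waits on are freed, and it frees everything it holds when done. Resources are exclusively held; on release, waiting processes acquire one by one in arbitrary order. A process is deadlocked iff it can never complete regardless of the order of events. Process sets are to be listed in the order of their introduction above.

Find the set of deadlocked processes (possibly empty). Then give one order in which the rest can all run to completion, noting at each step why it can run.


No process is deadlocked.
Key observation: there is no circular wait here — follow any chain and it reaches a process that is free to run now.
A valid finishing order for the others: W1, W2, W7, W8, W3, W5, W4, W9, W6.
Check, step by step:
  W1: no waits; runs immediately, freeing mu11 and mu18
  run W2 (all its waits — mu11 — are resolved); releases mu7
  W7: no waits; runs immediately, freeing mu3
  run W8 (all its waits — mu7 — are resolved); releases mu2
  run W3 (all its waits — mu2 and mu18 — are resolved); releases mu9
  run W5 (all its waits — mu3 — are resolved); releases mu17
  run W4 (all its waits — mu11 and mu2 — are resolved); releases mu4
  run W9 (all its waits — mu11, mu9 and mu17 — are resolved); releases mu13 and mu6
  run W6 (all its waits — mu17 — are resolved); releases mu10 and mu16


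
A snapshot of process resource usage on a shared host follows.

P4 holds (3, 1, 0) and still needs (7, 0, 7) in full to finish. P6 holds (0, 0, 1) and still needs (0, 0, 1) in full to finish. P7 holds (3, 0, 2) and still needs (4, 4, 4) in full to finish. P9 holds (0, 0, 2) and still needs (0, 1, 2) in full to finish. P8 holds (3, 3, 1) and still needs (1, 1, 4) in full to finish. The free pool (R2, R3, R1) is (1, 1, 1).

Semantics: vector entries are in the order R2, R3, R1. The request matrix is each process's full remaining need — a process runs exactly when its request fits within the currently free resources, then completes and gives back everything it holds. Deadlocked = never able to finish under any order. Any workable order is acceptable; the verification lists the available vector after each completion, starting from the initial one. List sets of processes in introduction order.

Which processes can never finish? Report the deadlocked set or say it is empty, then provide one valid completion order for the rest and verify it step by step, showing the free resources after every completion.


No process is deadlocked.
Key observation: P6 can run right away; the returned allocation unlocks the remaining processes in turn.
The rest can finish in the order P6, P9, P8, P7, P4. Check, step by step:
  pool = (1, 1, 1)
  run P6 (needs (0, 0, 1), free (1, 1, 1)); after release of (0, 0, 1) the pool is (1, 1, 2)
  run P9 (needs (0, 1, 2), free (1, 1, 2)); after release of (0, 0, 2) the pool is (1, 1, 4)
  run P8 (needs (1, 1, 4), free (1, 1, 4)); after release of (3, 3, 1) the pool is (4, 4, 5)
  run P7 (needs (4, 4, 4), free (4, 4, 5)); after release of (3, 0, 2) the pool is (7, 4, 7)
  run P4 (needs (7, 0, 7), free (7, 4, 7)); after release of (3, 1, 0) the pool is (10, 5, 7)


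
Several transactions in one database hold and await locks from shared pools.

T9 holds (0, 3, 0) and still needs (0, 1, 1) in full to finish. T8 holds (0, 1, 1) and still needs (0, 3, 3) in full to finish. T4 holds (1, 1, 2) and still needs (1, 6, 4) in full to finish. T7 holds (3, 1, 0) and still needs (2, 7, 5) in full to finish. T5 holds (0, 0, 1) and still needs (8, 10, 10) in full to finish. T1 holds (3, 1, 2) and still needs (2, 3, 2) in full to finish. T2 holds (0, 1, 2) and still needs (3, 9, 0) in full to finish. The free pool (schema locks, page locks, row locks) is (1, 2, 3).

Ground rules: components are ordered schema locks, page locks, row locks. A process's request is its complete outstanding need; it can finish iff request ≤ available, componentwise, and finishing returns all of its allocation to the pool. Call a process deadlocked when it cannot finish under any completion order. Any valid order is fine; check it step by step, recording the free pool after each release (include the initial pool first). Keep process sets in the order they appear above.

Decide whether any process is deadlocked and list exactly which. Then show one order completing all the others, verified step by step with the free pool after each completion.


No process is deadlocked.
Key observation: T9 fits the free pool immediately, and its release cascades until everyone finishes.
The rest can finish in the order T9, T8, T4, T1, T7, T2, T5. Step-by-step check:
  pool = (1, 2, 3)
  T9 needs (0, 1, 1) <= (1, 2, 3) -> finishes; pool += (0, 3, 0) = (1, 5, 3)
  T8 needs (0, 3, 3) <= (1, 5, 3) -> finishes; pool += (0, 1, 1) = (1, 6, 4)
  T4 needs (1, 6, 4) <= (1, 6, 4) -> finishes; pool += (1, 1, 2) = (2, 7, 6)
  T1 needs (2, 3, 2) <= (2, 7, 6) -> finishes; pool += (3, 1, 2) = (5, 8, 8)
  T7 needs (2, 7, 5) <= (5, 8, 8) -> finishes; pool += (3, 1, 0) = (8, 9, 8)
  T2 needs (3, 9, 0) <= (8, 9, 8) -> finishes; pool += (0, 1, 2) = (8, 10, 10)
  T5 needs (8, 10, 10) <= (8, 10, 10) -> finishes; pool += (0, 0, 1) = (8, 10, 11)


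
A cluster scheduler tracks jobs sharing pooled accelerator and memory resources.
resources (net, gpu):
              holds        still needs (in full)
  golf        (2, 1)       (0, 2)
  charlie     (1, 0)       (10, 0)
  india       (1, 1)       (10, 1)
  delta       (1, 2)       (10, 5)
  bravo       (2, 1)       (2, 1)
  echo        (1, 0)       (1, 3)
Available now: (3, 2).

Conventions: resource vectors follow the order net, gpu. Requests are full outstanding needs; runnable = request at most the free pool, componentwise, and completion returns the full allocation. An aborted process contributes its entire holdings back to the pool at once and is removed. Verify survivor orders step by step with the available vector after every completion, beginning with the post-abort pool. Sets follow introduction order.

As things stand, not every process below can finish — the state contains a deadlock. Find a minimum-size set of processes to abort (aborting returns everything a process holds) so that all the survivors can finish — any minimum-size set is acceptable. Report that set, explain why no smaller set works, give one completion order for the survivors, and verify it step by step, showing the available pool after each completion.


The answer: abort charlie and india.
Key observation: the deadlocked delta becomes finishable only because charlie and india released (2, 1); it completes at step 4 below.
Why nothing smaller works — every single abort fails: golf alone leaves charlie blocked (short on net); charlie alone leaves india blocked (short on net); india alone leaves charlie blocked (short on net); delta alone leaves charlie blocked (short on net); bravo alone leaves charlie blocked (short on net); echo alone leaves charlie blocked (short on net).
Survivors finish in the order: bravo, golf, echo, delta. Verifying each step (pool after the aborts first):
  pool = (5, 3)
  run bravo (needs (2, 1), free (5, 3)); after release of (2, 1) the pool is (7, 4)
  run golf (needs (0, 2), free (7, 4)); after release of (2, 1) the pool is (9, 5)
  run echo (needs (1, 3), free (9, 5)); after release of (1, 0) the pool is (10, 5)
  run delta (needs (10, 5), free (10, 5)); after release of (1, 2) the pool is (11, 7)


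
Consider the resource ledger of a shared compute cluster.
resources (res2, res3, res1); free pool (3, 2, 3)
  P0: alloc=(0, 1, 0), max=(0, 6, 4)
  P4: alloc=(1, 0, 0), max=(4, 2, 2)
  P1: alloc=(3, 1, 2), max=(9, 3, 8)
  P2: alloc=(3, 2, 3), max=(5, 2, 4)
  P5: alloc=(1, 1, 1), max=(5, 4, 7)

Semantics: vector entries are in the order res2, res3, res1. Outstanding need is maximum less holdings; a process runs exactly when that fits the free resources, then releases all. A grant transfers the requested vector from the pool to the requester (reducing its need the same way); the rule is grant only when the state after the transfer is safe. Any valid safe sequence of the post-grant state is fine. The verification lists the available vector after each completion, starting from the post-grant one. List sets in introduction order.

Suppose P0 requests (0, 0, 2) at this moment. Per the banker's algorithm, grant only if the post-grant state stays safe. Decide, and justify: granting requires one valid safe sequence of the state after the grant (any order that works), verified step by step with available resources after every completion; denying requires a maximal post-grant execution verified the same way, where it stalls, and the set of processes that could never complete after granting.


DENY. Granting would leave the state unsafe.
Key observation: after P2, P4 the pool peaks at (7, 4, 4), and each blocked process is short somewhere: P0 on res3; P1 on res1; P5 on res1.
After a pretend grant, a maximal execution: P2, P4 — then nothing else fits. Step-by-step check:
  pool = (3, 2, 1)
  P2: need (2, 0, 1) fits (3, 2, 1); releases (3, 2, 3), pool now (6, 4, 4)
  P4: need (3, 2, 2) fits (6, 4, 4); releases (1, 0, 0), pool now (7, 4, 4)
  P0 still needs (0, 5, 2) but only (7, 4, 4) is free — short on res3
  P1 still needs (6, 2, 6) but only (7, 4, 4) is free — short on res1
  P5 still needs (4, 3, 6) but only (7, 4, 4) is free — short on res1
Processes that could never finish after the grant: P0, P1 and P5.


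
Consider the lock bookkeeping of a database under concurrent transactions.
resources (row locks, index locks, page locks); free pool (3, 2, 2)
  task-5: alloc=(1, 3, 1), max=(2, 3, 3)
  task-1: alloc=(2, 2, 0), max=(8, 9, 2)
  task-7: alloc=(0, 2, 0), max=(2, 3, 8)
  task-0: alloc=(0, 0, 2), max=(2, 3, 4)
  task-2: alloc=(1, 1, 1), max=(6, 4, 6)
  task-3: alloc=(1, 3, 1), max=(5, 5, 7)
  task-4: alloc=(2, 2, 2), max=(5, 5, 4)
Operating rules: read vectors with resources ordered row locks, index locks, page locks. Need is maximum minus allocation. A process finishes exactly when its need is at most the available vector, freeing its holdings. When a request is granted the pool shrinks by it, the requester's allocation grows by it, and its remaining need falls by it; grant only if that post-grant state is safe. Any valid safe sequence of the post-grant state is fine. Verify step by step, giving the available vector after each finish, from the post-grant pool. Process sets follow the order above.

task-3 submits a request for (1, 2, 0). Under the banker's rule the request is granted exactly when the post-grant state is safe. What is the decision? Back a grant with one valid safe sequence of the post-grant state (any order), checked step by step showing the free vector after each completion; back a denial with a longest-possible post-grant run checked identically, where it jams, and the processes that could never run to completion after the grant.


GRANT. The post-grant state is safe; one safe sequence: task-5, task-4, task-0, task-2, task-3, task-1, task-7.
Key observation: with (2, 0, 2) left after the transfer, task-5 can run at once — the state stays safe.
Step-by-step check of the post-grant state:
  pool = (2, 0, 2)
  task-5 needs (1, 0, 2) <= (2, 0, 2) -> finishes; pool += (1, 3, 1) = (3, 3, 3)
  task-4 needs (3, 3, 2) <= (3, 3, 3) -> finishes; pool += (2, 2, 2) = (5, 5, 5)
  task-0 needs (2, 3, 2) <= (5, 5, 5) -> finishes; pool += (0, 0, 2) = (5, 5, 7)
  task-2 needs (5, 3, 5) <= (5, 5, 7) -> finishes; pool += (1, 1, 1) = (6, 6, 8)
  task-3 needs (3, 0, 6) <= (6, 6, 8) -> finishes; pool += (2, 5, 1) = (8, 11, 9)
  task-1 needs (6, 7, 2) <= (8, 11, 9) -> finishes; pool += (2, 2, 0) = (10, 13, 9)
  task-7 needs (2, 1, 8) <= (10, 13, 9) -> finishes; pool += (0, 2, 0) = (10, 15, 9)
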